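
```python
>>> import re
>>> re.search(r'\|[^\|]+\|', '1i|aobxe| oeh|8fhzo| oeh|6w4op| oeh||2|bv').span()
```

The match spans [2:9] → '|aobxe|'.

(2, 9)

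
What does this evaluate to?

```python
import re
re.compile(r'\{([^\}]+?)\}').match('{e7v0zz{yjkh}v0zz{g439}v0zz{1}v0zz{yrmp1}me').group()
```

`match` is anchored at position 0; if the pattern doesn't fit there, it returns None.
The match spans [0:13] → '{e7v0zz{yjkh}'.

'{e7v0zz{yjkh}'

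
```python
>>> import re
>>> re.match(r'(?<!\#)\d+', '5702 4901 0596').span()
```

(0, 4)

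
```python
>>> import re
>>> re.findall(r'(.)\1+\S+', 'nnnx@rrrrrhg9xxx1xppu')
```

['n']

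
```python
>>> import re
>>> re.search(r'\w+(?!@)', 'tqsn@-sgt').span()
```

The negative lookaround is zero-width — it rules out positions where the adjacent text would match, without consuming anything.
`re.search` scans for the first position where the pattern succeeds.
The match spans [0:3] → 'tqs'.

(0, 3)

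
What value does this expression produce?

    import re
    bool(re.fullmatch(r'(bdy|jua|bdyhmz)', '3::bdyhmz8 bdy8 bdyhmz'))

False

`fullmatch` succeeds only if the pattern covers the string from start to end.
Here the pattern can't cover the whole string, so the call returns None, and `bool(None)` is False.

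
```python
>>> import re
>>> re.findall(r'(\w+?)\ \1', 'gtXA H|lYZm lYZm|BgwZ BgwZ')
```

['lYZm', 'BgwZ']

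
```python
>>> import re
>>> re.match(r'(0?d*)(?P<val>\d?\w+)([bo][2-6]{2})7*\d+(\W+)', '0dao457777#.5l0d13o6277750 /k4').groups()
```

The match spans [0:12] → '0dao457777#.'.
Captured: group 1 = '0d', group 2 = 'a', group 3 = 'o45', group 4 = '#.'.

('0d', 'a', 'o45', '#.')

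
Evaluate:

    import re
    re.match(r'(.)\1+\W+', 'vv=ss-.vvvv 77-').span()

`\1` is not a pattern — it's the concrete string captured by group 1, re-applied verbatim.
With `match`, the pattern is implicitly anchored at the beginning.
The match spans [0:3] → 'vv='.
Captured: group 1 = 'v'.

(0, 3)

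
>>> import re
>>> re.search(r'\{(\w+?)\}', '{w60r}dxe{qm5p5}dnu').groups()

('w60r',)

The match spans [0:6] → '{w60r}'.
Captured: group 1 = 'w60r'.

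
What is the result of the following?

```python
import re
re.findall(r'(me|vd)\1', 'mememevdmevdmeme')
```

The backreference `\1` re-matches whatever the first group consumed, character for character.
Walking the string: at [0:4] match 'meme', group 1 = 'me'; at [12:16] match 'meme', group 1 = 'me'.
`findall` collects group 1 from each match (2 total).

['me', 'me']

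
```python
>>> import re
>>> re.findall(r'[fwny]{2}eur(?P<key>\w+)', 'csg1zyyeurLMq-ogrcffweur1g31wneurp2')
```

['LMq', '1g31wneurp2']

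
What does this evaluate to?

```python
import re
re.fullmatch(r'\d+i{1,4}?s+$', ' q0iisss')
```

Pattern: one or more of a digit; then 1 to 4 of a literal 'i' (lazy), then one or more of the literal 's'; then anchored at the end.
`re.fullmatch` is like wrapping the pattern in `^…$` (in single-line mode).
Here the string isn't matched end-to-end, so the call returns None.

None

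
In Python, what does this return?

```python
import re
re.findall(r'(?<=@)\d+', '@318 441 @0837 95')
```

Because the assertion is zero-width, the text it checks is not consumed and won't appear in the result.
Matches: at [1:4] → '318'; at [10:14] → '0837'.
Since nothing is captured, `findall` lists the 2 matched substrings directly.

['318', '0837']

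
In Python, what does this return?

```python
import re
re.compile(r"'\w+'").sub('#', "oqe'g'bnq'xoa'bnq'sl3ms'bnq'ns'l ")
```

Every occurrence is swapped for '#'.

'oqe#bnq#bnq#bnq#l '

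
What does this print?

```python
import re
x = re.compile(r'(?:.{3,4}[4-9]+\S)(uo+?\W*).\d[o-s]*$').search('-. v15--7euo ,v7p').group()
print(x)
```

15--7euo ,v7p

The pattern matches 3 to 4 of any character, then one or more of a character in [4-9], then a non-whitespace character (non-capturing group); then the literal 'u', then one or more of the literal 'o' (lazy), then zero or more of a non-word character (captured); then any character; then a digit, then zero or more of a character in [o-s]; then anchored at the end.
The match spans [4:17] → '15--7euo ,v7p'.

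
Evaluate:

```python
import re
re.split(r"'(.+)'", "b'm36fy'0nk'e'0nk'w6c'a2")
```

['b', "m36fy'0nk'e'0nk'w6c", 'a2']

`re.split` interleaves the captured-group text with the surrounding fragments.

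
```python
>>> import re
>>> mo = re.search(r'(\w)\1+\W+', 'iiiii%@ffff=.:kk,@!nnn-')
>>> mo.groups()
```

('i',)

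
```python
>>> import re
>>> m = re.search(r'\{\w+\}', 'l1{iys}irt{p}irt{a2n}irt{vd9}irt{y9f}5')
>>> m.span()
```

The match spans [2:7] → '{iys}'.

(2, 7)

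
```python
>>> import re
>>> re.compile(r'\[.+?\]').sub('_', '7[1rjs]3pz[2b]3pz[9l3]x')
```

A non-greedy quantifier consumes as few characters as it can — just enough that the remainder of the pattern still matches from where it stops; whatever follows it matches normally.
Matches: at [1:7] → '[1rjs]'; at [10:14] → '[2b]'; at [17:22] → '[9l3]'.
Each match is replaced by '_'.

'7_3pz_3pz_x'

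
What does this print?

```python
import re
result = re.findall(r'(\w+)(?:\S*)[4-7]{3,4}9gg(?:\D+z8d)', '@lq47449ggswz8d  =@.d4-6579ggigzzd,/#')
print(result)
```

Pattern: one or more of a word character (captured); then zero or more of a non-whitespace character (non-capturing group); then 3 to 4 of a character in [4-7], then the literal '9gg'; then one or more of a non-digit, then the literal 'z8d' (non-capturing group).
Walking the string: at [1:15] match 'lq47449ggswz8d', group 1 = 'lq4'.
One capturing group, so `findall` returns just the captured substring from the one match — 1 in all.

['lq4']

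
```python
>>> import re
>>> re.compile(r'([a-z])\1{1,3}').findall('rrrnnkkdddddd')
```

['r', 'n', 'k', 'd', 'd']

After group 1 captures some text, `\1` only succeeds where that same text appears again.
Matches: at [0:3] match 'rrr', group 1 = 'r'; at [3:5] match 'nn', group 1 = 'n'; at [5:7] match 'kk', group 1 = 'k'; at [7:11] match 'dddd', group 1 = 'd'; at [11:13] match 'dd', group 1 = 'd'.
`findall` collects group 1 from each match (5 total).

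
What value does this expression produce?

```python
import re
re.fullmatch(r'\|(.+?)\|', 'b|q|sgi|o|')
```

None

For `fullmatch`, every character of the input must be accounted for by the pattern.
Here the pattern can't cover the whole string, so the call returns None.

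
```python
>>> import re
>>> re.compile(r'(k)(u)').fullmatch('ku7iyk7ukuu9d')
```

None

`re.fullmatch` is like wrapping the pattern in `^…$` (in single-line mode).
Here the string isn't matched end-to-end, so the call returns None.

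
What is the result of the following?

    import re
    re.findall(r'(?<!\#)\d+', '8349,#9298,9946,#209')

['8349', '298', '9946', '09']

Because the assertion is negative and zero-width, positions next to the forbidden text are skipped.
No capturing groups, so `findall` returns the 4 full match strings.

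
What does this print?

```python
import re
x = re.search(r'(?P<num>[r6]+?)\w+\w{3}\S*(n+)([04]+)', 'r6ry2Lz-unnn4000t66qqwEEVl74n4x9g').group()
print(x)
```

r6ry2Lz-unnn4000t66qqwEEVl74n4

The pattern matches one or more of one of [r6] (lazy) (captured as 'num'); then one or more of a word character, then exactly 3 of a word character, then zero or more of a non-whitespace character; then one or more of a literal 'n' (captured); then one or more of one of [04] (captured).
`re.search` scans for the first position where the pattern succeeds.
The match spans [0:30] → 'r6ry2Lz-unnn4000t66qqwEEVl74n4'.
Captured: group 1 = 'r', group 2 = 'n', group 3 = '4'.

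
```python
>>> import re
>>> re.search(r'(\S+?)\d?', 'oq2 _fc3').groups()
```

('o',)

Pattern: one or more of a non-whitespace character (lazy) (captured); then optionally a digit.
Because the quantifier is non-greedy, it stops expanding at the earliest point where the rest of the pattern can succeed.
Unlike `match`, `search` isn't anchored — it looks for the pattern anywhere in the string.
The match spans [0:1] → 'o'.
Captured: group 1 = 'o'.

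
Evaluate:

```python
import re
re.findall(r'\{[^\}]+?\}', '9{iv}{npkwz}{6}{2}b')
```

Scanning left to right: at [1:5] → '{iv}'; at [5:12] → '{npkwz}'; at [12:15] → '{6}'; at [15:18] → '{2}'.
With no groups in the pattern, `findall` gives back each whole match — 4 here.

['{iv}', '{npkwz}', '{6}', '{2}']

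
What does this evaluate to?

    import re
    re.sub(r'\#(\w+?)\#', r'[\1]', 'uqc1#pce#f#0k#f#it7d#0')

Matches: at [4:9] → '#pce#'; at [10:14] → '#0k#'; at [15:21] → '#it7d#'.
The replacement refers to a captured group, so each match is rewritten using its own captured text.

'uqc1[pce]f[0k]f[it7d]0'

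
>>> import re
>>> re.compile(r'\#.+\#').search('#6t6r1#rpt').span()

(0, 7)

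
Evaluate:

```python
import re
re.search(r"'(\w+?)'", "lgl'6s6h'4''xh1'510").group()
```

`re.search` tries every starting position until one works.
The match spans [3:9] → "'6s6h'".
Captured: group 1 = '6s6h'.

"'6s6h'"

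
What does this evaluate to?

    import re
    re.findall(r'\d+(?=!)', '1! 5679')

['1']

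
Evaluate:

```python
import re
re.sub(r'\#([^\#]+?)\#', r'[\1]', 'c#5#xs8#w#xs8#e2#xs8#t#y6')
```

'c[5]xs8[w]xs8[e2]xs8[t]y6'

Matches: at [1:4] → '#5#'; at [7:10] → '#w#'; at [13:17] → '#e2#'; at [20:23] → '#t#'.
`\1` in the replacement pulls in group 1's text for each match.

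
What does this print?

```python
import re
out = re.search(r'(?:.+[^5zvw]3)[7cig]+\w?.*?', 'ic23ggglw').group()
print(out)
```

Pattern: one or more of any character, then any character except [5zvw], then the literal '3' (non-capturing group); then one or more of one of [7cig], then optionally a word character, then zero or more of any character (lazy).
A non-greedy quantifier consumes as few characters as it can — just enough that the remainder of the pattern still matches from where it stops; whatever follows it matches normally.
`re.search` scans for the first position where the pattern succeeds.
The match spans [0:8] → 'ic23gggl'.

ic23gggl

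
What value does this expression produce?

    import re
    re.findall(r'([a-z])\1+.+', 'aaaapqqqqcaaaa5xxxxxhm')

['a']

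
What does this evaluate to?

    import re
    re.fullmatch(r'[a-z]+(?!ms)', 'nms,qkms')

`re.fullmatch` requires the pattern to consume the entire string.
Here the string isn't matched end-to-end, so the call returns None.

None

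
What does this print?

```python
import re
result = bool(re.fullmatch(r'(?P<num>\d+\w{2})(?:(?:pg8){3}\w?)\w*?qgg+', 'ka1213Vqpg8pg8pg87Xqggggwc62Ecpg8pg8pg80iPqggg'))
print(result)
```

False

`re.fullmatch` is like wrapping the pattern in `^…$` (in single-line mode).
Here there's no way to consume every character, so the call returns None, and `bool(None)` is False.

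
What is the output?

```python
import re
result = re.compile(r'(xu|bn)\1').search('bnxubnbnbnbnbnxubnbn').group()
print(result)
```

bnbn

`\1` is not a pattern — it's the concrete string captured by group 1, re-applied verbatim.
The match spans [4:8] → 'bnbn'.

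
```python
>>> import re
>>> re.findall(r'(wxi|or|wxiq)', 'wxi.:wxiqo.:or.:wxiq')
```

['wxi', 'wxi', 'or', 'wxi']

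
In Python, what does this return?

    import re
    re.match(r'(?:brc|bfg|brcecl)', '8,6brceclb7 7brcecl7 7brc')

None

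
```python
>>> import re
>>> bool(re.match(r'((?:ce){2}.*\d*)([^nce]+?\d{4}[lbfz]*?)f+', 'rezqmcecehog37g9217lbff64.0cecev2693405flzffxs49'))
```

`re.match` won't scan ahead — the pattern has to work from the very first character.
Here the string doesn't start with a match, so the call returns None, and `bool(None)` is False.

False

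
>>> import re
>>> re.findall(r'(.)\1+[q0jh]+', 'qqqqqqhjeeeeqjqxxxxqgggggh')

['q', 'e', 'x', 'g']

After group 1 captures some text, `\1` only succeeds where that same text appears again.
Because there's exactly one group, `findall` drops the full match and keeps group 1 from each hit.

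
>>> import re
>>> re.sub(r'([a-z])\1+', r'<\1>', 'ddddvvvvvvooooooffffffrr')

'<d><v><o><f><r>'

`\1` is not a pattern — it's the concrete string captured by group 1, re-applied verbatim.
Matches: at [0:4] → 'dddd'; at [4:10] → 'vvvvvv'; at [10:16] → 'oooooo'; at [16:22] → 'ffffff'; at [22:24] → 'rr'.
`\1` in the replacement pulls in group 1's text for each match.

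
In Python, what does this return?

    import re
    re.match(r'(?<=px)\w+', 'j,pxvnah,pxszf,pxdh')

Lookahead/lookbehind check context without consuming it, so the matched span excludes the asserted characters.
`re.match` won't scan ahead — the pattern has to work from the very first character.
Here the pattern fails at index 0, so the call returns None.

None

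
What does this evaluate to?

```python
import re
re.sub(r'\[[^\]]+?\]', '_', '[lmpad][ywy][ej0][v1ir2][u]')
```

Each match is replaced by '_'.

'_____'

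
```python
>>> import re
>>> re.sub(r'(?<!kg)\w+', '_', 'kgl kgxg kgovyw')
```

'_ _ _'

`(?!…)`/`(?<!…)` only lets a position through if the neighbouring text does NOT match; no characters are consumed.
Matches: at [0:3] → 'kgl'; at [4:8] → 'kgxg'; at [9:15] → 'kgovyw'.
`sub` substitutes '_' at each match site.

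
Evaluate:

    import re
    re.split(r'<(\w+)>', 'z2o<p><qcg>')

['z2o', 'p', '', 'qcg', '']

With a capturing group present, the delimiter's captured portion is kept in the result list.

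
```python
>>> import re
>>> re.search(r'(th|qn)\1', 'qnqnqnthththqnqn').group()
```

After group 1 captures some text, `\1` only succeeds where that same text appears again.
The match spans [0:4] → 'qnqn'.

'qnqn'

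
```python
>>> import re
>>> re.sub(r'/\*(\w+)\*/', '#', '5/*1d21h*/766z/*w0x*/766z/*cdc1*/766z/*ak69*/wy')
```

'5#766z#766z#766z#wy'

`sub` substitutes '#' at each match site.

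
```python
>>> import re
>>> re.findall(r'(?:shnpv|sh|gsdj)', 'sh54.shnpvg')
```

['sh', 'shnpv']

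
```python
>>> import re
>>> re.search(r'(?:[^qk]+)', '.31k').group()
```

The match spans [0:3] → '.31'.

'.31'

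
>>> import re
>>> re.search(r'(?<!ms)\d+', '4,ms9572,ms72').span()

Because the assertion is negative and zero-width, positions next to the forbidden text are skipped.
The match spans [0:1] → '4'.

(0, 1)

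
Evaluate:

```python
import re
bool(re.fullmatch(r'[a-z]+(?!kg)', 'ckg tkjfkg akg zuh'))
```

False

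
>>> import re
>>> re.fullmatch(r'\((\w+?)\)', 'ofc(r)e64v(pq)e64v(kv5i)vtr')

`fullmatch` succeeds only if the pattern covers the string from start to end.
Here the string isn't matched end-to-end, so the call returns None.

None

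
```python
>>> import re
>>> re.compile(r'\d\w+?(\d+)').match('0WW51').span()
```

`re.match` only tries the pattern at the start of the string.
The match spans [0:5] → '0WW51'.

(0, 5)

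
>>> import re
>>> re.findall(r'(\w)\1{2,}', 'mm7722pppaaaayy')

`\1` has to match the exact text group 1 already captured.
One capturing group, so `findall` returns just the captured substring from each match — 2 in all.

['p', 'a']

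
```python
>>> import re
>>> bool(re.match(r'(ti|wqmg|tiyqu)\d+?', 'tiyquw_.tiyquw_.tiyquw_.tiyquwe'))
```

False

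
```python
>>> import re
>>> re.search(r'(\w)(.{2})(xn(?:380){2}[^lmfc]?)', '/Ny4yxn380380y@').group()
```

'y4yxn380380y'

Pattern: a word character (captured); then exactly 2 of any character (captured); then the literal 'xn', then the literal '380' repeated 2 times, then optionally any character except [lmfc] (captured).
`re.search` scans for the first position where the pattern succeeds.
The match spans [2:14] → 'y4yxn380380y'.
Captured: group 1 = 'y', group 2 = '4y', group 3 = 'xn380380y'.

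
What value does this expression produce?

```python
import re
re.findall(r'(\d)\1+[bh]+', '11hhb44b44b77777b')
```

`\1` has to match the exact text group 1 already captured.
Walking the string: at [0:5] match '11hhb', group 1 = '1'; at [5:8] match '44b', group 1 = '4'; at [8:11] match '44b', group 1 = '4'; at [11:17] match '77777b', group 1 = '7'.
With a single group, `findall` returns only what that group captured — 4 items.

['1', '4', '4', '7']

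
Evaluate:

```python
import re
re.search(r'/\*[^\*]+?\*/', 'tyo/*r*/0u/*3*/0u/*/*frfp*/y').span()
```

(3, 8)

Unlike `match`, `search` isn't anchored — it looks for the pattern anywhere in the string.
The match spans [3:8] → '/*r*/'.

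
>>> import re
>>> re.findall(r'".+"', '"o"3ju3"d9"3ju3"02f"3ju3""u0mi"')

Scanning left to right: at [0:31] → '"o"3ju3"d9"3ju3"02f"3ju3""u0mi"'.
No capturing groups, so `findall` returns the 1 full match string.

['"o"3ju3"d9"3ju3"02f"3ju3""u0mi"']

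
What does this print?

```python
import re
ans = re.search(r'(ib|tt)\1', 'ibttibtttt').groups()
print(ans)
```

`\1` is not a pattern — it's the concrete string captured by group 1, re-applied verbatim.
`re.search` tries every starting position until one works.
The match spans [6:10] → 'tttt'.
Captured: group 1 = 'tt'.

('tt',)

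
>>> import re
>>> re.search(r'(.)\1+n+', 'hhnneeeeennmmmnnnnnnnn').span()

The backreference `\1` re-matches whatever the first group consumed, character for character.
`re.search` tries every starting position until one works.
The match spans [0:4] → 'hhnn'.
Captured: group 1 = 'h'.

(0, 4)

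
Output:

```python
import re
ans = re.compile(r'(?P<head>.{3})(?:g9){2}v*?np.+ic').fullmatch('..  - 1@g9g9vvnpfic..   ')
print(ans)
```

`re.fullmatch` requires the pattern to consume the entire string.
Here the string isn't matched end-to-end, so the call returns None.

None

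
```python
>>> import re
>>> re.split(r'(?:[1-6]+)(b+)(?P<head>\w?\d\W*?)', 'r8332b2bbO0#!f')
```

['r8', 'b', '2', 'bbO0#!f']

Pattern: one or more of a character in [1-6] (non-capturing group); then one or more of a literal 'b' (captured); then optionally a word character, then a digit, then zero or more of a non-word character (lazy) (captured as 'head').
Because the pattern has a capturing group, `split` also inserts each captured text between the pieces.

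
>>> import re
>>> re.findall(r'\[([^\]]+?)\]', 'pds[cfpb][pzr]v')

`findall` collects group 1 from each match (2 total).

['cfpb', 'pzr']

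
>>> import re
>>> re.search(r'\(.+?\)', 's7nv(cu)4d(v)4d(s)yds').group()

With the lazy modifier that quantifier settles for the fewest repetitions that let the rest of the pattern succeed (the atoms after it are unaffected and can still be greedy).
The match spans [4:8] → '(cu)'.

'(cu)'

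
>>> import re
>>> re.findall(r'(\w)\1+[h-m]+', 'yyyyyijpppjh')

['y', 'p']

The backreference `\1` re-matches whatever the first group consumed, character for character.
Matches: at [0:7] match 'yyyyyij', group 1 = 'y'; at [7:12] match 'pppjh', group 1 = 'p'.
With a single group, `findall` returns only what that group captured — 2 items.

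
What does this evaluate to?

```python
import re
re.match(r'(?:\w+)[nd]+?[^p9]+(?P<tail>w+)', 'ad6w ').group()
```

The pattern matches one or more of a word character (non-capturing group); then one or more of one of [nd] (lazy), then one or more of any character except [p9]; then one or more of a literal 'w' (captured as 'tail').
With `match`, the pattern is implicitly anchored at the beginning.
The match spans [0:4] → 'ad6w'.
Captured: group 1 = 'w'.

'ad6w'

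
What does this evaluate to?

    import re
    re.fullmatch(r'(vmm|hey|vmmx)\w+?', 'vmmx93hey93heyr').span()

(0, 15)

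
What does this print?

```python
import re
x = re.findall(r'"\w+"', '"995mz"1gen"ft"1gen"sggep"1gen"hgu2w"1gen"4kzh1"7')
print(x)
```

No capturing groups, so `findall` returns the 5 full match strings.

['"995mz"', '"ft"', '"sggep"', '"hgu2w"', '"4kzh1"']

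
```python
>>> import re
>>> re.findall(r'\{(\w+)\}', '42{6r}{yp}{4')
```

['6r', 'yp']

Because there's exactly one group, `findall` drops the full match and keeps group 1 from each hit.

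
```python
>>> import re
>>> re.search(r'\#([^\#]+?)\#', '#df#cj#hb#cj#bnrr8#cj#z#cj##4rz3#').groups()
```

('df',)

The match spans [0:4] → '#df#'.
Captured: group 1 = 'df'.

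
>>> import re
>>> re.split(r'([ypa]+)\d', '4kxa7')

['4kx', 'a', '']

With a capturing group present, the delimiter's captured portion is kept in the result list.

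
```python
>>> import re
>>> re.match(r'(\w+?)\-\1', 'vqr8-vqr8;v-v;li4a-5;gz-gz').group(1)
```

'vqr8'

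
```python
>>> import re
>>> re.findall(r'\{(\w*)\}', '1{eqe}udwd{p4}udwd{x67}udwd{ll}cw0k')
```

Walking the string: at [1:6] match '{eqe}', group 1 = 'eqe'; at [10:14] match '{p4}', group 1 = 'p4'; at [18:23] match '{x67}', group 1 = 'x67'; at [27:31] match '{ll}', group 1 = 'll'.
With a single group, `findall` returns only what that group captured — 4 items.

['eqe', 'p4', 'x67', 'll']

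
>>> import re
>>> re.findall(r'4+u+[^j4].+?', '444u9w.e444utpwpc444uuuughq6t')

['444u9w', '444utp', '444uuuugh']

Pattern: one or more of the literal '4', then one or more of a literal 'u', then any character except [j4]; then one or more of any character (lazy).
A `+?`/`*?`/`{m,n}?` starts at its minimum and grows only as far as needed for what follows to match.
Scanning left to right: at [0:6] → '444u9w'; at [8:14] → '444utp'; at [17:26] → '444uuuugh'.
With no groups in the pattern, `findall` gives back each whole match — 3 here.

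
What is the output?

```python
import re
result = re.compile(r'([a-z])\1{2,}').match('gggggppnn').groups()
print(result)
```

The match spans [0:5] → 'ggggg'.
Captured: group 1 = 'g'.

('g',)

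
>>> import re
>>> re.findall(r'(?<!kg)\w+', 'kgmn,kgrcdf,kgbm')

The negative lookahead/lookbehind blocks any match where the forbidden context is present.
No capturing groups, so `findall` returns the 3 full match strings.

['kgmn', 'kgrcdf', 'kgbm']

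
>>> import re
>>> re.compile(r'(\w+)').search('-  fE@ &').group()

'fE'

The pattern matches one or more of a word character (captured).
`re.search` tries every starting position until one works.
The match spans [3:5] → 'fE'.
Captured: group 1 = 'fE'.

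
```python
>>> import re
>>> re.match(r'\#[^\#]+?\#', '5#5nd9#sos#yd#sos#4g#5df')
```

None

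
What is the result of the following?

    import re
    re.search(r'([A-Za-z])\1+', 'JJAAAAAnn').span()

After group 1 captures some text, `\1` only succeeds where that same text appears again.
`search` walks the string left to right and returns the first match it finds.
The match spans [0:2] → 'JJ'.
Captured: group 1 = 'J'.

(0, 2)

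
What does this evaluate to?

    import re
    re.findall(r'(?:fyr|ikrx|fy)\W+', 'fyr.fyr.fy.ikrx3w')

['fyr.', 'fyr.', 'fy.']

Scanning left to right: at [0:4] → 'fyr.'; at [4:8] → 'fyr.'; at [8:11] → 'fy.'.
With no groups in the pattern, `findall` gives back each whole match — 3 here.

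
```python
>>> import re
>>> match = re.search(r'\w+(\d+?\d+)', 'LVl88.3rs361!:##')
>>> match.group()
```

This matches one or more of a word character; then one or more of a digit (lazy), then one or more of a digit (captured).
The match spans [0:5] → 'LVl88'.

'LVl88'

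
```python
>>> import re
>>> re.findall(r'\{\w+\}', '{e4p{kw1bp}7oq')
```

['{kw1bp}']

`findall` yields the raw match text (1 of them) because the pattern has no groups.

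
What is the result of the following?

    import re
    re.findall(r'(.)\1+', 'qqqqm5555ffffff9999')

['q', '5', 'f', '9']

A backreference is literal: `\1` must see the identical characters the first group matched.
Matches: at [0:4] match 'qqqq', group 1 = 'q'; at [5:9] match '5555', group 1 = '5'; at [9:15] match 'ffffff', group 1 = 'f'; at [15:19] match '9999', group 1 = '9'.
Because there's exactly one group, `findall` drops the full match and keeps group 1 from each hit.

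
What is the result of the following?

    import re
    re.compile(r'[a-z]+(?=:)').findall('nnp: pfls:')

['nnp', 'pfls']

Because the assertion is zero-width, the text it checks is not consumed and won't appear in the result.
Walking the string: at [0:3] → 'nnp'; at [5:9] → 'pfls'.
With no groups in the pattern, `findall` gives back each whole match — 2 here.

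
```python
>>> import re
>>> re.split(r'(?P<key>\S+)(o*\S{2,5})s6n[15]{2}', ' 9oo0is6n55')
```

The pattern matches one or more of a non-whitespace character (captured as 'key'); then zero or more of a literal 'o', then 2 to 5 of a non-whitespace character (captured); then the literal 's6n', then exactly 2 of one of [15].
Matches to split on: at [1:11] → '9oo0is6n55'.
`re.split` interleaves the captured-group text with the surrounding fragments.

[' ', '9oo', '0i', '']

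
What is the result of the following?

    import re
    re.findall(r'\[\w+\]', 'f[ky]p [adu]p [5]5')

['[ky]', '[adu]', '[5]']

Walking the string: at [1:5] → '[ky]'; at [7:12] → '[adu]'; at [14:17] → '[5]'.
`findall` yields the raw match text (3 of them) because the pattern has no groups.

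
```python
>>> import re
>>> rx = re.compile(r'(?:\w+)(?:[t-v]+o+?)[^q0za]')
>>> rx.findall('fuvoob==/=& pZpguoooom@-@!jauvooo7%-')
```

['fuvoo', 'pZpguoo', 'jauvoo']

With the lazy modifier that quantifier settles for the fewest repetitions that let the rest of the pattern succeed (the atoms after it are unaffected and can still be greedy).
`findall` yields the raw match text (3 of them) because the pattern has no groups.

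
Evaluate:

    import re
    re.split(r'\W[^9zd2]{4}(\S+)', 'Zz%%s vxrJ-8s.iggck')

This matches a non-word character, then exactly 4 of any character except [9zd2]; then one or more of a non-whitespace character (captured).
Matches to split on: at [2:19] → '%%s vxrJ-8s.iggck'.
The group in the pattern means `split` returns the separators' captures alongside the pieces.

['Zz', 'xrJ-8s.iggck', '']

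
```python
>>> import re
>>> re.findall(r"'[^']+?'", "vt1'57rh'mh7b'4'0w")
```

["'57rh'", "'4'"]

`findall` yields the raw match text (2 of them) because the pattern has no groups.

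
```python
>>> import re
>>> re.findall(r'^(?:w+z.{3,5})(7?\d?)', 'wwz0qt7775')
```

The pattern matches anchored at the start of the string; then one or more of a literal 'w', then a literal 'z', then 3 to 5 of any character (non-capturing group); then optionally a literal '7', then optionally a digit (captured).
`findall` collects group 1 from the one match (1 total).

['75']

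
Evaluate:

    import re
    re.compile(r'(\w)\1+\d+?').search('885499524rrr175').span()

(0, 3)

After group 1 captures some text, `\1` only succeeds where that same text appears again.
The match spans [0:3] → '885'.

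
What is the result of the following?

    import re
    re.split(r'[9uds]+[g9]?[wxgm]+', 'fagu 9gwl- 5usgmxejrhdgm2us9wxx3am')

This matches one or more of one of [9uds]; then optionally one of [g9]; then one or more of one of [wxgm].
Matches to split on: at [5:8] → '9gw'; at [12:17] → 'usgmx'; at [21:24] → 'dgm'; at [25:31] → 'us9wxx'.
Splitting on the pattern gives 5 pieces.

['fagu ', 'l- 5', 'ejrh', '2', '3am']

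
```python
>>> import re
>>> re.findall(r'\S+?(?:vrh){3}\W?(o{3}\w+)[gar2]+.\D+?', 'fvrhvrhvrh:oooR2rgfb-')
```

The pattern matches one or more of a non-whitespace character (lazy), then the literal 'vrh' repeated 3 times, then optionally a non-word character; then exactly 3 of the literal 'o', then one or more of a word character (captured); then one or more of one of [gar2], then any character, then one or more of a non-digit (lazy).
Scanning left to right: at [0:20] match 'fvrhvrhvrh:oooR2rgfb', group 1 = 'oooR2r'.
With a single group, `findall` returns only what that group captured — 1 item.

['oooR2r']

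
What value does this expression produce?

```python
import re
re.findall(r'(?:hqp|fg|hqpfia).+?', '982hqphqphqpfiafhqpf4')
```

['hqph', 'hqpf', 'hqpf']

The regex engine tests alternatives in the order written; an earlier branch that matches wins even if a later one would match more.
No capturing groups, so `findall` returns the 3 full match strings.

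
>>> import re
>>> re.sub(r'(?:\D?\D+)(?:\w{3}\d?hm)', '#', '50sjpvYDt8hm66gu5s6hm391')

This matches optionally a non-digit, then one or more of a non-digit (non-capturing group); then exactly 3 of a word character, then optionally a digit, then the literal 'hm' (non-capturing group).
Matches: at [2:12] → 'sjpvYDt8hm'; at [14:21] → 'gu5s6hm'.
Each match is replaced by '#'.

'50#66#391'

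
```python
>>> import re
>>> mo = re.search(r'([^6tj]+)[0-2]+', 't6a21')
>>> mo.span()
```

(2, 5)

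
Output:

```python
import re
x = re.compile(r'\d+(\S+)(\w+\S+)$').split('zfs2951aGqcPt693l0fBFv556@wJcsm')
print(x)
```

['zfs', 'aGqcPt693l0fBFv556@wJc', 'sm', '']

`re.split` interleaves the captured-group text with the surrounding fragments.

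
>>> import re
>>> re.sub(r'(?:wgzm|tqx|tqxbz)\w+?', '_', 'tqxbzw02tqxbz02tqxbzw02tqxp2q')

'_zw02_z02_zw02_2q'

Alternation tries branches left to right and keeps the first one that lets the overall match succeed at that position.
Matches: at [0:4] → 'tqxb'; at [8:12] → 'tqxb'; at [15:19] → 'tqxb'; at [23:27] → 'tqxp'.
Every occurrence is swapped for '_'.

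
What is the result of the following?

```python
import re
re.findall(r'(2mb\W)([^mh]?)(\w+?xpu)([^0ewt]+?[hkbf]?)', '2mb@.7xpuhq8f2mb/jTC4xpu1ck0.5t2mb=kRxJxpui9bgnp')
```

[('2mb@', '.', '7xpu', 'h'), ('2mb/', 'j', 'TC4xpu', '1'), ('2mb=', 'k', 'RxJxpu', 'i')]

The pattern matches the literal '2mb', then a non-word character (captured); then optionally any character except [mh] (captured); then one or more of a word character (lazy), then the literal 'xpu' (captured); then one or more of any character except [0ewt] (lazy), then optionally one of [hkbf] (captured).
Because the quantifier is non-greedy, it stops expanding at the earliest point where the rest of the pattern can succeed.
Matches: at [0:10] match '2mb@.7xpuh', groups = ('2mb@', '.', '7xpu', 'h'); at [13:25] match '2mb/jTC4xpu1', groups = ('2mb/', 'j', 'TC4xpu', '1'); at [31:43] match '2mb=kRxJxpui', groups = ('2mb=', 'k', 'RxJxpu', 'i').
4 groups means each result is a tuple of 4 captured strings — 3 here.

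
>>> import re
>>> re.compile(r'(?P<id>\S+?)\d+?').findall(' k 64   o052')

Pattern: one or more of a non-whitespace character (lazy) (captured as 'id'); then one or more of a digit (lazy).
Lazy quantifiers expand one character at a time until the remainder of the pattern can match.
Walking the string: at [3:5] match '64', group 1 = '6'; at [8:10] match 'o0', group 1 = 'o'; at [10:12] match '52', group 1 = '5'.
One capturing group, so `findall` returns just the captured substring from each match — 3 in all.

['6', 'o', '5']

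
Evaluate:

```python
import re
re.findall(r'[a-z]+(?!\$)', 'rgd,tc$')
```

A negative assertion filters positions out without eating any characters.
Matches: at [0:3] → 'rgd'; at [4:5] → 't'.
With no groups in the pattern, `findall` gives back each whole match — 2 here.

['rgd', 't']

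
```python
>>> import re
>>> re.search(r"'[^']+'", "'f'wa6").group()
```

"'f'"

The match spans [0:3] → "'f'".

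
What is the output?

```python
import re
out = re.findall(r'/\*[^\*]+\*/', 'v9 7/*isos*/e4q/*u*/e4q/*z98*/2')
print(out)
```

Walking the string: at [4:12] → '/*isos*/'; at [15:20] → '/*u*/'; at [23:30] → '/*z98*/'.
Since nothing is captured, `findall` lists the 3 matched substrings directly.

['/*isos*/', '/*u*/', '/*z98*/']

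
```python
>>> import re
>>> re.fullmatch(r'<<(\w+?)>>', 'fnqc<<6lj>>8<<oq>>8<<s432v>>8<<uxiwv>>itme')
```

For `fullmatch`, every character of the input must be accounted for by the pattern.
Here the pattern can't cover the whole string, so the call returns None.

None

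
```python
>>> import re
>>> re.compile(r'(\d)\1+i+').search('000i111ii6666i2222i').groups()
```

('0',)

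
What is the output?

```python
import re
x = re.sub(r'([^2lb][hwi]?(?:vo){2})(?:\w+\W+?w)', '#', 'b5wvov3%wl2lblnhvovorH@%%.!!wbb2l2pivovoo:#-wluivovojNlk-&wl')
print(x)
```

b5wvov3%wl2lbl#bb2l2#l#l

The pattern matches any character except [2lb], then optionally one of [hwi], then the literal 'vo' repeated 2 times (captured); then one or more of a word character, then one or more of a non-word character (lazy), then a literal 'w' (non-capturing group).
Each match is replaced by '#'.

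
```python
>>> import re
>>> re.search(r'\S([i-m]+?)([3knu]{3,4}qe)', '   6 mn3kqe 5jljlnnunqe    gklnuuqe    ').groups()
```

('jljl', 'nnunqe')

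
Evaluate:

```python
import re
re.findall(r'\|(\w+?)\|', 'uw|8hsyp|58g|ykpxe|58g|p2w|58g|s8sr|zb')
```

['8hsyp', 'ykpxe', 'p2w', 's8sr']

Matches: at [2:9] match '|8hsyp|', group 1 = '8hsyp'; at [12:19] match '|ykpxe|', group 1 = 'ykpxe'; at [22:27] match '|p2w|', group 1 = 'p2w'; at [30:36] match '|s8sr|', group 1 = 's8sr'.
`findall` collects group 1 from each match (4 total).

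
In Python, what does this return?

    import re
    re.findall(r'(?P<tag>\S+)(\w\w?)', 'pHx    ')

Pattern: one or more of a non-whitespace character (captured as 'tag'); then a word character, then optionally a word character (captured).
Scanning left to right: at [0:3] match 'pHx', groups = ('pH', 'x').
Multiple groups make `findall` return tuples — one 2-tuple for the one match.

[('pH', 'x')]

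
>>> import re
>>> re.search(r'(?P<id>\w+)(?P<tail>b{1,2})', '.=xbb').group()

This matches one or more of a word character (captured as 'id'); then 1 to 2 of a literal 'b' (captured as 'tail').
`search` walks the string left to right and returns the first match it finds.
The match spans [2:5] → 'xbb'.
Captured: group 1 = 'xb', group 2 = 'b'.

'xbb'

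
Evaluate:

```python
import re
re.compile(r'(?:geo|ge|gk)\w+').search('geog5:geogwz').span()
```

`re.search` scans for the first position where the pattern succeeds.
The match spans [0:5] → 'geog5'.

(0, 5)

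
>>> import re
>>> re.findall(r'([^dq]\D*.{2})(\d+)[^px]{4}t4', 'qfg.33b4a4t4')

[('fg.3', '3')]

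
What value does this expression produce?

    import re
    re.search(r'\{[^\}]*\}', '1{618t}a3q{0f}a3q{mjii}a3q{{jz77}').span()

The match spans [1:7] → '{618t}'.

(1, 7)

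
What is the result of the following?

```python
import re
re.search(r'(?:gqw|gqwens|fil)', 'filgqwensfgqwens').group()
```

Unlike `match`, `search` isn't anchored — it looks for the pattern anywhere in the string.
The match spans [0:3] → 'fil'.

'fil'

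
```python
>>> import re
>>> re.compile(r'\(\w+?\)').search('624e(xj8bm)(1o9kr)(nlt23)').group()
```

'(xj8bm)'

The match spans [4:11] → '(xj8bm)'.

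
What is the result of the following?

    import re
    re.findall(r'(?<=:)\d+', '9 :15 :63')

The positive lookaround only admits positions where the adjacent text matches; those characters stay outside the span.
Scanning left to right: at [3:5] → '15'; at [7:9] → '63'.
`findall` yields the raw match text (2 of them) because the pattern has no groups.

['15', '63']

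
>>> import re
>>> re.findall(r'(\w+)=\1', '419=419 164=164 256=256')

['419', '164', '256']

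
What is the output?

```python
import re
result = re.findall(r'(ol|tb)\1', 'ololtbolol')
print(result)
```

`\1` is not a pattern — it's the concrete string captured by group 1, re-applied verbatim.
One capturing group, so `findall` returns just the captured substring from each match — 2 in all.

['ol', 'ol']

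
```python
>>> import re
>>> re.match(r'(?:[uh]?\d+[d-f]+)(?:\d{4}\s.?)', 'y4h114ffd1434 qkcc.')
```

`re.match` won't scan ahead — the pattern has to work from the very first character.
Here the string doesn't start with a match, so the call returns None.

None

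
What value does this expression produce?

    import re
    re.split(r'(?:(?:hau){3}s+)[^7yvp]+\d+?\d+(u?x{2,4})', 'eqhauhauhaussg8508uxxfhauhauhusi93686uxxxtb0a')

['eq', 'uxxx', 'tb0a']

This matches the literal 'hau' repeated 3 times, then one or more of the literal 's' (non-capturing group); then one or more of any character except [7yvp], then one or more of a digit (lazy); then one or more of a digit; then optionally the literal 'u', then 2 to 4 of the literal 'x' (captured).
Because the pattern has a capturing group, `split` also inserts each captured text between the pieces.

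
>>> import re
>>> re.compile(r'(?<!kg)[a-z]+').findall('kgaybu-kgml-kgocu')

['kgaybu', 'kgml', 'kgocu']

The negative lookahead/lookbehind blocks any match where the forbidden context is present.
Walking the string: at [0:6] → 'kgaybu'; at [7:11] → 'kgml'; at [12:17] → 'kgocu'.
Since nothing is captured, `findall` lists the 3 matched substrings directly.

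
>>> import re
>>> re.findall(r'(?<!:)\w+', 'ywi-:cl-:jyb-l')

['ywi', 'l', 'yb', 'l']

Because the assertion is negative and zero-width, positions next to the forbidden text are skipped.
Since nothing is captured, `findall` lists the 4 matched substrings directly.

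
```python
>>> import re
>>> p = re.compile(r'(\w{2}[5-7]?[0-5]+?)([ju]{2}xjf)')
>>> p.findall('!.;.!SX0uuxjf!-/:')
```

The pattern matches exactly 2 of a word character, then optionally a character in [5-7], then one or more of a character in [0-5] (lazy) (captured); then exactly 2 of one of [ju], then the literal 'xjf' (captured).
Walking the string: at [5:13] match 'SX0uuxjf', groups = ('SX0', 'uuxjf').
`findall` packs the 2 group values into a tuple for every match.

[('SX0', 'uuxjf')]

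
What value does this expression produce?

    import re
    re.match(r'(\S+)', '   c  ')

None

`re.match` only tries the pattern at the start of the string.
Here position 0 doesn't satisfy it, so the call returns None.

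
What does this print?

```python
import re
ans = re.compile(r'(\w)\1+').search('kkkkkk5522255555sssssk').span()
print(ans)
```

(0, 6)

`\1` is not a pattern — it's the concrete string captured by group 1, re-applied verbatim.
`search` walks the string left to right and returns the first match it finds.
The match spans [0:6] → 'kkkkkk'.
Captured: group 1 = 'k'.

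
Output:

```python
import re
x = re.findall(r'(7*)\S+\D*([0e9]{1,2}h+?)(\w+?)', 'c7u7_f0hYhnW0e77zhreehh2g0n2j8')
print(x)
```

Pattern: zero or more of a literal '7' (captured); then one or more of a non-whitespace character; then zero or more of a non-digit; then 1 to 2 of one of [0e9], then one or more of the literal 'h' (lazy) (captured); then one or more of a word character (lazy) (captured).
Walking the string: at [0:23] match 'c7u7_f0hYhnW0e77zhreehh', groups = ('', 'eh', 'h').
`findall` packs the 3 group values into a tuple for every match.

[('', 'eh', 'h')]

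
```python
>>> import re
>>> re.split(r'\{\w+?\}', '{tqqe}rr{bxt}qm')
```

['', 'rr', 'qm']

Matches to split on: at [0:6] → '{tqqe}'; at [8:13] → '{bxt}'.
Each match becomes a cut point; 3 segments remain.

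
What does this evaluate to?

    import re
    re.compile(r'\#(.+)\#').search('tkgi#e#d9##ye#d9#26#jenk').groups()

('e#d9##ye#d9#26',)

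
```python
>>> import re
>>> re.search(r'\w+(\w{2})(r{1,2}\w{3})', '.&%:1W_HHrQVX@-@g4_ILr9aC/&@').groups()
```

The pattern matches one or more of a word character; then exactly 2 of a word character (captured); then 1 to 2 of a literal 'r', then exactly 3 of a word character (captured).
Unlike `match`, `search` isn't anchored — it looks for the pattern anywhere in the string.
The match spans [4:13] → '1W_HHrQVX'.
Captured: group 1 = 'HH', group 2 = 'rQVX'.

('HH', 'rQVX')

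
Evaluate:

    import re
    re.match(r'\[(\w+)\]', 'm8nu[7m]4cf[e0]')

None

`match` is anchored at position 0; if the pattern doesn't fit there, it returns None.
Here the pattern fails at index 0, so the call returns None.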